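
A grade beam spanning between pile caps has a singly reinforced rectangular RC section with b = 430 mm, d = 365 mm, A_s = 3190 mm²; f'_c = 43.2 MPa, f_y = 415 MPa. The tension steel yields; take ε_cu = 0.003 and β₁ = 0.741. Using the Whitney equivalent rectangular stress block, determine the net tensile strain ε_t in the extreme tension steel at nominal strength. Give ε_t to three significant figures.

a = A_s f_y/(0.85 f'_c b) = 83.84 mm.
β₁ = 0.741, so c = a/β₁ = 83.84/0.741 = 113.14 mm.
From the linear strain diagram with ε_cu = 0.003: ε_t = 0.003 (d − c)/c = 0.003 × (365 − 113.14)/113.14 = 0.00668.
Since ε_t ≥ 0.005, the section is tension-controlled.

ε_t ≈ 0.00668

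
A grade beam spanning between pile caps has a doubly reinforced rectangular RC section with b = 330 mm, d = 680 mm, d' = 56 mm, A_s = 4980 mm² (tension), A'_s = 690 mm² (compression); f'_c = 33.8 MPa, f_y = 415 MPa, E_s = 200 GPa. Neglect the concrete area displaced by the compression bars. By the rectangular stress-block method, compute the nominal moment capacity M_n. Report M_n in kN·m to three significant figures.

M_n ≈ 1220 kN·m

Assume both tension and compression steel yield.
Net tension couple steel: A_s − A'_s = 4290 mm².
a = (A_s − A'_s) f_y / (0.85 f'_c b) = 1780350/(0.85 × 33.8 × 330) = 187.78 mm.
c = a/β₁ = 187.78/0.809 = 232.11 mm; ε'_s = 0.003(c − d')/c = 0.0023 ≥ f_y/E_s = 0.0021, so compression steel does yield.
M_n = (A_s − A'_s) f_y (d − a/2) + A'_s f_y (d − d') = [1780350 × (680 − 93.89) + 286350 × (680 − 56)] × 10⁻⁶ = 1043.48 + 178.68 = 1222.16 kN·m.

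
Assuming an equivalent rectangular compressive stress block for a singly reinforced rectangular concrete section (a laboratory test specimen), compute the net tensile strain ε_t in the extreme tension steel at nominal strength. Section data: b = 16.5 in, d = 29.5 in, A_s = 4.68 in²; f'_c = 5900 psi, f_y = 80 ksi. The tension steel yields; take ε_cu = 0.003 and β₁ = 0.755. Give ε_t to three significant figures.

ε_t ≈ 0.0118

a = A_s f_y/(0.85 f'_c b) = 4.525 in.
β₁ = 0.755, so c = a/β₁ = 4.525/0.755 = 5.993 in.
From the linear strain diagram with ε_cu = 0.003: ε_t = 0.003 (d − c)/c = 0.003 × (29.5 − 5.993)/5.993 = 0.0118.
Since ε_t ≥ 0.005, the section is tension-controlled.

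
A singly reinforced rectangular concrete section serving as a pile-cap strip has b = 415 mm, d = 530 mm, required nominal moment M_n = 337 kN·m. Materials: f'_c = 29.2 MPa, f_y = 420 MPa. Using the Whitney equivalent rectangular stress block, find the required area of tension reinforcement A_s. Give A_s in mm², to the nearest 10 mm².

With M_n = 0.85 f'_c a b (d − a/2), solve the quadratic for a:
a = d − √(d² − 2M_n/(0.85 f'_c b)) = 530 − √(530² − 2 × 337×10⁶/(0.85 × 29.2 × 415)) = 65.82 mm.
A_s = 0.85 f'_c a b / f_y = 0.85 × 29.2 × 65.82 × 415 / 420 = 1614.2 mm².

A_s ≈ 1610 mm²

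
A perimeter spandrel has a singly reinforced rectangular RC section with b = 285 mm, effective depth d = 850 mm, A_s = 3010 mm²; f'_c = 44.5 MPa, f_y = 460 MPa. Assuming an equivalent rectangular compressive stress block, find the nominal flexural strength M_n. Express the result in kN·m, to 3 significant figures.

T = A_s f_y = 3010 × 460 = 1384600 N = 1384.6 kN.
From C = T: a = T/(0.85 f'_c b) = 1384600/(0.85 × 44.5 × 285) = 128.44 mm.
M_n = T(d − a/2) = 1384.6 kN × (850 − 64.22) mm = 1087.99 kN·m.

M_n ≈ 1090 kN·m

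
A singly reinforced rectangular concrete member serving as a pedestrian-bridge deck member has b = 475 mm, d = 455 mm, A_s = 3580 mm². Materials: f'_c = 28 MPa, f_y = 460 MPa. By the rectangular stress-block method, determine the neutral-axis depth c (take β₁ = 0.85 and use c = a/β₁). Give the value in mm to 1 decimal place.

T = A_s f_y = 3580 × 460 = 1646800 N = 1646.8 kN.
Setting C = 0.85 f'_c a b equal to T: a = 1646800/(0.85 × 28 × 475) = 145.670 mm.
With β₁ = 0.85, c = a/β₁ = 145.670/0.85 = 171.4 mm.

c ≈ 171.4 mm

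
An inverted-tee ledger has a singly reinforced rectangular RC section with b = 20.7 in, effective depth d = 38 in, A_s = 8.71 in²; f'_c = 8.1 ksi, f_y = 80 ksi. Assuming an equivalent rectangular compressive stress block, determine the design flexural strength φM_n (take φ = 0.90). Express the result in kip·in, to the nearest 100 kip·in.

φM_n ≈ 22300 kip·in

T = A_s f_y = 8.71 × 80 = 696.8 kips.
a = T/(0.85 f'_c b) = 696.8/(0.85 × 8.1 × 20.7) = 4.889 in.
M_n = T(d − a/2) = 696.8 × (38 − 2.4445) = 24775.1 kip·in.
φM_n = 0.90 × 24775.1 = 22297.6 kip·in.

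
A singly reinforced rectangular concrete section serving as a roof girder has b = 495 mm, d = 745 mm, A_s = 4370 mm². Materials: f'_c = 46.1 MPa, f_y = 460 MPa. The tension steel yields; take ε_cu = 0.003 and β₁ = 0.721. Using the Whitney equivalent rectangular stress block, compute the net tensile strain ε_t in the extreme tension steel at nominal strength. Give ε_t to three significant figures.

a = A_s f_y/(0.85 f'_c b) = 103.64 mm.
β₁ = 0.721, so c = a/β₁ = 103.64/0.721 = 143.74 mm.
From the linear strain diagram with ε_cu = 0.003: ε_t = 0.003 (d − c)/c = 0.003 × (745 − 143.74)/143.74 = 0.0125.
Since ε_t ≥ 0.005, the section is tension-controlled.

ε_t ≈ 0.0125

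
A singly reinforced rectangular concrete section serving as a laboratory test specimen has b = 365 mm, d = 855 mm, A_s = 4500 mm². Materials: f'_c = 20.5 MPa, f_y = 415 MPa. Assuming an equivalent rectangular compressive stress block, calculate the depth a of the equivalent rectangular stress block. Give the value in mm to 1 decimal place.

a ≈ 293.6 mm

T = A_s f_y = 4500 × 415 = 1867500 N = 1867.5 kN.
Setting C = 0.85 f'_c a b equal to T: a = 1867500/(0.85 × 20.5 × 365) = 293.6 mm.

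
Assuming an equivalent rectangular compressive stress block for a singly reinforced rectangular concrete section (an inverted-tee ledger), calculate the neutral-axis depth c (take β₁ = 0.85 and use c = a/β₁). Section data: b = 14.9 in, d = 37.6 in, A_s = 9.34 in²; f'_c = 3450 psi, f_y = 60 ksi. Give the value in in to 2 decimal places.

T = A_s f_y = 9.34 × 60 = 560.4 kips.
a = T/(0.85 f'_c b) = 560.4/(0.85 × 3.45 × 14.9) = 12.8255 in.
With β₁ = 0.85, c = a/β₁ = 12.8255/0.85 = 15.09 in.

c ≈ 15.09 in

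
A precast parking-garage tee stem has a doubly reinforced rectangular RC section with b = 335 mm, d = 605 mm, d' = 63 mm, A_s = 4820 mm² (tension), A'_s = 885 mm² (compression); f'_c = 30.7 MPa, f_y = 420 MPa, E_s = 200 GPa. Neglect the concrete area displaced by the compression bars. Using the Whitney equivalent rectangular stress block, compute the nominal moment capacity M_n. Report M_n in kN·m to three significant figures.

M_n ≈ 1050 kN·m

Assume both tension and compression steel yield.
Net tension couple steel: A_s − A'_s = 3935 mm².
a = (A_s − A'_s) f_y / (0.85 f'_c b) = 1652700/(0.85 × 30.7 × 335) = 189.06 mm.
c = a/β₁ = 189.06/0.831 = 227.51 mm; ε'_s = 0.003(c − d')/c = 0.0022 ≥ f_y/E_s = 0.0021, so compression steel does yield.
M_n = (A_s − A'_s) f_y (d − a/2) + A'_s f_y (d − d') = [1652700 × (605 − 94.53) + 371700 × (605 − 63)] × 10⁻⁶ = 843.65 + 201.46 = 1045.11 kN·m.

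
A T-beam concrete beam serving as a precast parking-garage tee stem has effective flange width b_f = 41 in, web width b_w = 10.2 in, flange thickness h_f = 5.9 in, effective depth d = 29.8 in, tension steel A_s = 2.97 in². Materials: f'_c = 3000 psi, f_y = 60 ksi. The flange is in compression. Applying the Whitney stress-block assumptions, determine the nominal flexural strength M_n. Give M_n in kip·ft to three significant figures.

Tension: T = A_s f_y = 2.97 × 60 = 178.2 kips.
Try a within the flange: a = T/(0.85 f'_c b_f) = 178.2/(0.85 × 3 × 41) = 1.704 in.
Since a = 1.704 ≤ h_f = 5.9 in, the stress block lies entirely in the flange; analyse as a rectangular beam of width b_f.
M_n = T(d − a/2) = 178.2 × (29.8 − 0.852) = 5158.5 kip·in.
M_n = 5158.5/12 = 429.88 kip·ft.

M_n ≈ 430 kip·ft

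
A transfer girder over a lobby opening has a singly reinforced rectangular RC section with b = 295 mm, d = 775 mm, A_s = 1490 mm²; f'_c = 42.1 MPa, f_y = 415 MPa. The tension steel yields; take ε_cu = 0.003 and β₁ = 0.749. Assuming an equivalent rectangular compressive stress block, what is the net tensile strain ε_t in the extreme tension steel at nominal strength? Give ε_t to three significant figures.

ε_t ≈ 0.0267

a = A_s f_y/(0.85 f'_c b) = 58.57 mm.
β₁ = 0.749, so c = a/β₁ = 58.57/0.749 = 78.20 mm.
From the linear strain diagram with ε_cu = 0.003: ε_t = 0.003 (d − c)/c = 0.003 × (775 − 78.20)/78.20 = 0.0267.
Since ε_t ≥ 0.005, the section is tension-controlled.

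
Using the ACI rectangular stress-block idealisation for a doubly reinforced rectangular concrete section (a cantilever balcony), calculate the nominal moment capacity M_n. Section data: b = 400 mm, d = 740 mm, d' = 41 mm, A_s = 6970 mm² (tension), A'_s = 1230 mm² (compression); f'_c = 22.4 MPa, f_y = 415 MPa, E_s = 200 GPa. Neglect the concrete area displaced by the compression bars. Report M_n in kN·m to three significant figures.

M_n ≈ 1750 kN·m

Assume both tension and compression steel yield.
Net tension couple steel: A_s − A'_s = 5740 mm².
a = (A_s − A'_s) f_y / (0.85 f'_c b) = 2382100/(0.85 × 22.4 × 400) = 312.78 mm.
c = a/β₁ = 312.78/0.85 = 367.98 mm; ε'_s = 0.003(c − d')/c = 0.0027 ≥ f_y/E_s = 0.0021, so compression steel does yield.
M_n = (A_s − A'_s) f_y (d − a/2) + A'_s f_y (d − d') = [2382100 × (740 − 156.39) + 510450 × (740 − 41)] × 10⁻⁶ = 1390.22 + 356.80 = 1747.02 kN·m.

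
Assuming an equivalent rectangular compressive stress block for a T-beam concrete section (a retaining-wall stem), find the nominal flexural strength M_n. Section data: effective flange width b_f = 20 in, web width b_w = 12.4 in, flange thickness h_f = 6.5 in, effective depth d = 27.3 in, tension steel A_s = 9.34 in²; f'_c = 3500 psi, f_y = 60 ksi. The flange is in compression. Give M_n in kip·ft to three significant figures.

Tension: T = A_s f_y = 9.34 × 60 = 560.4 kips.
Try a within the flange: a = T/(0.85 f'_c b_f) = 560.4/(0.85 × 3.5 × 20) = 9.418 in.
a = 9.418 > h_f = 6.5 in: the block extends into the web. Split into flange-overhang and web parts.
C_f = 0.85 f'_c (b_f − b_w) h_f = 0.85 × 3.5 × (20 − 12.4) × 6.5 = 147.0 kips.
Remaining web compression depth: a_w = (T − C_f)/(0.85 f'_c b_w) = (560.4 − 147.0)/(0.85 × 3.5 × 12.4) = 11.206 in.
M_n = C_f(d − h_f/2) + (T − C_f)(d − a_w/2) = 147.0 × (27.3 − 3.25) + 413.4 × (27.3 − 5.603) = 3535.4 + 8969.5 = 12504.9 kip·in.
M_n = 12504.9/12 = 1042.08 kip·ft.

M_n ≈ 1040 kip·ft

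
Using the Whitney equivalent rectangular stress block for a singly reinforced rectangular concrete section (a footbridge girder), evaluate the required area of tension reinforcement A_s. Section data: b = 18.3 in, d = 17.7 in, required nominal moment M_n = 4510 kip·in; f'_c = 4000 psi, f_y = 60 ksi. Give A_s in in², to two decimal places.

From M_n = 0.85 f'_c a b (d − a/2):
a = d − √(d² − 2M_n/(0.85 f'_c b)) = 17.7 − √(17.7² − 2 × 4510/(0.85 × 4 × 18.3)) = 4.726 in.
A_s = 0.85 f'_c a b / f_y = 0.85 × 4 × 4.726 × 18.3 / 60 = 4.901 in².

A_s ≈ 4.90 in²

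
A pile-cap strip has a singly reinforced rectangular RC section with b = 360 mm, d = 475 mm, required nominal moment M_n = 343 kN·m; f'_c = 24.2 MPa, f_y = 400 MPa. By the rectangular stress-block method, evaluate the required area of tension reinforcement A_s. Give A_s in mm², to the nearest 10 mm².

With M_n = 0.85 f'_c a b (d − a/2), solve the quadratic for a:
a = d − √(d² − 2M_n/(0.85 f'_c b)) = 475 − √(475² − 2 × 343×10⁶/(0.85 × 24.2 × 360)) = 110.33 mm.
A_s = 0.85 f'_c a b / f_y = 0.85 × 24.2 × 110.33 × 360 / 400 = 2042.5 mm².

A_s ≈ 2040 mm²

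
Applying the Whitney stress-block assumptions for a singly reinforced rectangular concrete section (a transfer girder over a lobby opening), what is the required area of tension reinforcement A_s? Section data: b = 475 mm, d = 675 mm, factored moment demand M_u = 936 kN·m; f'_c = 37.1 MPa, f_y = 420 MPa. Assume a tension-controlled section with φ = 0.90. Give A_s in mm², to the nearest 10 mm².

M_n = M_u/φ = 936/0.90 = 1040 kN·m.
With M_n = 0.85 f'_c a b (d − a/2), solve the quadratic for a:
a = d − √(d² − 2M_n/(0.85 f'_c b)) = 675 − √(675² − 2 × 1040×10⁶/(0.85 × 37.1 × 475)) = 112.18 mm.
A_s = 0.85 f'_c a b / f_y = 0.85 × 37.1 × 112.18 × 475 / 420 = 4000.9 mm².

A_s ≈ 4000 mm²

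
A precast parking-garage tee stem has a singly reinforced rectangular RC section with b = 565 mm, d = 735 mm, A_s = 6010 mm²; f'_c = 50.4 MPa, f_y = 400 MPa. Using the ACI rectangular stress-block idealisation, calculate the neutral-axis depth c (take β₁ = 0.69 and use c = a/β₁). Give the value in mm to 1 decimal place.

T = A_s f_y = 6010 × 400 = 2404000 N = 2404 kN.
Setting C = 0.85 f'_c a b equal to T: a = 2404000/(0.85 × 50.4 × 565) = 99.320 mm.
With β₁ = 0.69, c = a/β₁ = 99.320/0.69 = 143.9 mm.

c ≈ 143.9 mm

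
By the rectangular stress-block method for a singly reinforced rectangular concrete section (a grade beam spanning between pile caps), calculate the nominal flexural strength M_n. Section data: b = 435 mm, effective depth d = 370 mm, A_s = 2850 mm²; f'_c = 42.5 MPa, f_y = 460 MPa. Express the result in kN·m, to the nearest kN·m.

T = A_s f_y = 2850 × 460 = 1311000 N = 1311 kN.
From C = T: a = T/(0.85 f'_c b) = 1311000/(0.85 × 42.5 × 435) = 83.43 mm.
M_n = T(d − a/2) = 1311 kN × (370 − 41.715) mm = 430.38 kN·m.

M_n ≈ 430 kN·m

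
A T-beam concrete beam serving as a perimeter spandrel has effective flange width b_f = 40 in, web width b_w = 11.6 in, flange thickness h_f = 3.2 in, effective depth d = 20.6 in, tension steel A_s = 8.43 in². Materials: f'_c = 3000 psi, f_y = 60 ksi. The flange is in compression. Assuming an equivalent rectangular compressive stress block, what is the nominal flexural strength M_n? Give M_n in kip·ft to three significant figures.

M_n ≈ 732 kip·ft

Tension: T = A_s f_y = 8.43 × 60 = 505.8 kips.
Try a within the flange: a = T/(0.85 f'_c b_f) = 505.8/(0.85 × 3 × 40) = 4.959 in.
a = 4.959 > h_f = 3.2 in: the block extends into the web. Split into flange-overhang and web parts.
C_f = 0.85 f'_c (b_f − b_w) h_f = 0.85 × 3 × (40 − 11.6) × 3.2 = 231.7 kips.
Remaining web compression depth: a_w = (T − C_f)/(0.85 f'_c b_w) = (505.8 − 231.7)/(0.85 × 3 × 11.6) = 9.266 in.
M_n = C_f(d − h_f/2) + (T − C_f)(d − a_w/2) = 231.7 × (20.6 − 1.6) + 274.1 × (20.6 − 4.633) = 4402.3 + 4376.6 = 8778.9 kip·in.
M_n = 8778.9/12 = 731.58 kip·ft.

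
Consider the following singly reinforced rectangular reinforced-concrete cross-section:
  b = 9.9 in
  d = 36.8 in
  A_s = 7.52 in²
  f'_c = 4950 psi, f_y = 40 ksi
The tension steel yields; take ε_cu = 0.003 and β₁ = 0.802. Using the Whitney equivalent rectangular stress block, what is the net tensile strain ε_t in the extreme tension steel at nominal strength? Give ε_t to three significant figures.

ε_t ≈ 0.00926

a = A_s f_y/(0.85 f'_c b) = 7.221 in.
β₁ = 0.802, so c = a/β₁ = 7.221/0.802 = 9.004 in.
From the linear strain diagram with ε_cu = 0.003: ε_t = 0.003 (d − c)/c = 0.003 × (36.8 − 9.004)/9.004 = 0.00926.
Since ε_t ≥ 0.005, the section is tension-controlled.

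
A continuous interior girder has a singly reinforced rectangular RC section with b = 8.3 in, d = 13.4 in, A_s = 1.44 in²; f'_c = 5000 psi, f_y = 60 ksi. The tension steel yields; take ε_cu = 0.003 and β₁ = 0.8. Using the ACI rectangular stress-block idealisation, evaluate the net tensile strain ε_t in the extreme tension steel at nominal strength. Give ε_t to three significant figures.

ε_t ≈ 0.0101

a = A_s f_y/(0.85 f'_c b) = 2.449 in.
β₁ = 0.8, so c = a/β₁ = 2.449/0.8 = 3.061 in.
From the linear strain diagram with ε_cu = 0.003: ε_t = 0.003 (d − c)/c = 0.003 × (13.4 − 3.061)/3.061 = 0.0101.
Since ε_t ≥ 0.005, the section is tension-controlled.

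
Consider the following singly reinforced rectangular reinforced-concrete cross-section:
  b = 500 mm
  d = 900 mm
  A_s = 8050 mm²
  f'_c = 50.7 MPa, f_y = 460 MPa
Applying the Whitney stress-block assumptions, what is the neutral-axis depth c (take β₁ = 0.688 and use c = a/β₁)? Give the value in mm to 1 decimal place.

T = A_s f_y = 8050 × 460 = 3703000 N = 3703 kN.
Setting C = 0.85 f'_c a b equal to T: a = 3703000/(0.85 × 50.7 × 500) = 171.853 mm.
With β₁ = 0.688, c = a/β₁ = 171.853/0.688 = 249.8 mm.

c ≈ 249.8 mm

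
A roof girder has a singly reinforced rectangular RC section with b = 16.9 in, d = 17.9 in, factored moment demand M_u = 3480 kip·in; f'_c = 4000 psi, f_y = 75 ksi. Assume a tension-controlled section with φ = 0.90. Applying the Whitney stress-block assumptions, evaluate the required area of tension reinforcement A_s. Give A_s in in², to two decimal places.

M_n = M_u/φ = 3480/0.90 = 3866.67 kip·in.
From M_n = 0.85 f'_c a b (d − a/2):
a = d − √(d² − 2M_n/(0.85 f'_c b)) = 17.9 − √(17.9² − 2 × 3866.67/(0.85 × 4 × 16.9)) = 4.268 in.
A_s = 0.85 f'_c a b / f_y = 0.85 × 4 × 4.268 × 16.9 / 75 = 3.270 in².

A_s ≈ 3.27 in²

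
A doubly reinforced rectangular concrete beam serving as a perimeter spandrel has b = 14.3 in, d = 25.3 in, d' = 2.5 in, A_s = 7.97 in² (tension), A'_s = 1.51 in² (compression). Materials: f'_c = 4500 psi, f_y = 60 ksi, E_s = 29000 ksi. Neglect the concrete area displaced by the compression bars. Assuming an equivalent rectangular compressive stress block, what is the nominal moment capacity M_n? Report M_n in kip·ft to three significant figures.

M_n ≈ 875 kip·ft

Assume both steels yield.
a = (A_s − A'_s) f_y/(0.85 f'_c b) = (7.97 − 1.51) × 60/(0.85 × 4.5 × 14.3) = 7.086 in.
c = a/β₁ = 7.086/0.825 = 8.589 in; ε'_s = 0.003(c − d')/c = 0.0021 ≥ ε_y = 0.0021, so the compression steel yields.
M_n = (A_s − A'_s) f_y (d − a/2) + A'_s f_y (d − d') = 387.6 × (25.3 − 3.543) + 90.6 × (25.3 − 2.5) = 8433.0 + 2065.7 = 10498.7 kip·in = 10498.7/12 = 874.89 kip·ft.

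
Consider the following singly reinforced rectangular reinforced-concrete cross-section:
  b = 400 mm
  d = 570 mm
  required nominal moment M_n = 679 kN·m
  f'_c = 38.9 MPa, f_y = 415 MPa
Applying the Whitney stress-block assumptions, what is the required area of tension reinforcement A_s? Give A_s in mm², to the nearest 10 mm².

With M_n = 0.85 f'_c a b (d − a/2), solve the quadratic for a:
a = d − √(d² − 2M_n/(0.85 f'_c b)) = 570 − √(570² − 2 × 679×10⁶/(0.85 × 38.9 × 400)) = 98.59 mm.
A_s = 0.85 f'_c a b / f_y = 0.85 × 38.9 × 98.59 × 400 / 415 = 3142.1 mm².

A_s ≈ 3140 mm²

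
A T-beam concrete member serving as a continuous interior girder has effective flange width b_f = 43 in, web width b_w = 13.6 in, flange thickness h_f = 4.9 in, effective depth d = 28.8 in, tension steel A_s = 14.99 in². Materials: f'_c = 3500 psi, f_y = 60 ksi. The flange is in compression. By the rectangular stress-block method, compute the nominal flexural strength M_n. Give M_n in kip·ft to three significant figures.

M_n ≈ 1840 kip·ft

Tension: T = A_s f_y = 14.99 × 60 = 899.4 kips.
Try a within the flange: a = T/(0.85 f'_c b_f) = 899.4/(0.85 × 3.5 × 43) = 7.031 in.
a = 7.031 > h_f = 4.9 in: the block extends into the web. Split into flange-overhang and web parts.
C_f = 0.85 f'_c (b_f − b_w) h_f = 0.85 × 3.5 × (43 − 13.6) × 4.9 = 428.6 kips.
Remaining web compression depth: a_w = (T − C_f)/(0.85 f'_c b_w) = (899.4 − 428.6)/(0.85 × 3.5 × 13.6) = 11.636 in.
M_n = C_f(d − h_f/2) + (T − C_f)(d − a_w/2) = 428.6 × (28.8 − 2.45) + 470.8 × (28.8 − 5.818) = 11293.6 + 10819.9 = 22113.5 kip·in.
M_n = 22113.5/12 = 1842.79 kip·ft.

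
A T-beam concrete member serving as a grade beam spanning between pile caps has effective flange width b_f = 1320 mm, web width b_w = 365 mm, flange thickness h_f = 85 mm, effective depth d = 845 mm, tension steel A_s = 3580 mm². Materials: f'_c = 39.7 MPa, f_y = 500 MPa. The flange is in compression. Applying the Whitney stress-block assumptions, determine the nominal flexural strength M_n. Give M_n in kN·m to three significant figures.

M_n ≈ 1480 kN·m

Tension: T = A_s f_y = 3580 × 500 = 1790000 N.
Try a within the flange: a = T/(0.85 f'_c b_f) = 1790000/(0.85 × 39.7 × 1320) = 40.19 mm.
Since a = 40.19 ≤ h_f = 85 mm, the stress block lies entirely in the flange; analyse as a rectangular beam of width b_f.
M_n = T(d − a/2) = 1790000 × (845 − 20.095) = 1476.58 × 10⁶ N·mm.
M_n = 1476.58 kN·m.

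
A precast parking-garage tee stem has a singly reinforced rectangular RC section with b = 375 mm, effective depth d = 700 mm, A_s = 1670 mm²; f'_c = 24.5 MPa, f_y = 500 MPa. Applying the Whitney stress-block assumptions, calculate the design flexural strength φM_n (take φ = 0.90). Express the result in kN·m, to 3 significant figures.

φM_n ≈ 486 kN·m

T = A_s f_y = 1670 × 500 = 835000 N = 835 kN.
From C = T: a = T/(0.85 f'_c b) = 835000/(0.85 × 24.5 × 375) = 106.92 mm.
M_n = T(d − a/2) = 835 kN × (700 − 53.46) mm = 539.86 kN·m.
φM_n = 0.90 × 539.86 = 485.87 kN·m.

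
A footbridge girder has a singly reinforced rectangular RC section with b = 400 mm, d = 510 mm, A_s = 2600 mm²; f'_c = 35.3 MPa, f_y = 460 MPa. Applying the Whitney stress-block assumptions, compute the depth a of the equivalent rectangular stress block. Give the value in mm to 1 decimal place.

T = A_s f_y = 2600 × 460 = 1196000 N = 1196 kN.
Setting C = 0.85 f'_c a b equal to T: a = 1196000/(0.85 × 35.3 × 400) = 99.7 mm.

a ≈ 99.7 mm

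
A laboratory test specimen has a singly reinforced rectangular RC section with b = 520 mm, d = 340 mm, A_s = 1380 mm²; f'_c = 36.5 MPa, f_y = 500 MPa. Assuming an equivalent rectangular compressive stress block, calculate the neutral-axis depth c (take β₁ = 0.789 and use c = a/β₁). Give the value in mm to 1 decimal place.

c ≈ 54.2 mm

T = A_s f_y = 1380 × 500 = 690000 N = 690 kN.
Setting C = 0.85 f'_c a b equal to T: a = 690000/(0.85 × 36.5 × 520) = 42.769 mm.
With β₁ = 0.789, c = a/β₁ = 42.769/0.789 = 54.2 mm.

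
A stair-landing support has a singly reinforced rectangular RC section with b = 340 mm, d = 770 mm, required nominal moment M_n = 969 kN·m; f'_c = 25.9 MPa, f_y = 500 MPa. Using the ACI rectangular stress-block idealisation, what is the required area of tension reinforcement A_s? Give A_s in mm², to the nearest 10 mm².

With M_n = 0.85 f'_c a b (d − a/2), solve the quadratic for a:
a = d − √(d² − 2M_n/(0.85 f'_c b)) = 770 − √(770² − 2 × 969×10⁶/(0.85 × 25.9 × 340)) = 192.09 mm.
A_s = 0.85 f'_c a b / f_y = 0.85 × 25.9 × 192.09 × 340 / 500 = 2875.6 mm².

A_s ≈ 2880 mm²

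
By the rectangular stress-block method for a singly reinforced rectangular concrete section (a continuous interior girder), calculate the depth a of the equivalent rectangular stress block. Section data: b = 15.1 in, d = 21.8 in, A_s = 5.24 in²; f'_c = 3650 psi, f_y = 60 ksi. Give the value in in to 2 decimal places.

T = A_s f_y = 5.24 × 60 = 314.4 kips.
a = T/(0.85 f'_c b) = 314.4/(0.85 × 3.65 × 15.1) = 6.71 in.

a ≈ 6.71 in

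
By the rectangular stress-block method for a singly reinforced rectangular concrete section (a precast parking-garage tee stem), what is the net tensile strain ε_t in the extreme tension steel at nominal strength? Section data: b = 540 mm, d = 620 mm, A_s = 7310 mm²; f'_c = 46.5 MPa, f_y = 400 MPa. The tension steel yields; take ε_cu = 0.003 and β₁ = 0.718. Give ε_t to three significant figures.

a = A_s f_y/(0.85 f'_c b) = 137.00 mm.
β₁ = 0.718, so c = a/β₁ = 137.00/0.718 = 190.81 mm.
From the linear strain diagram with ε_cu = 0.003: ε_t = 0.003 (d − c)/c = 0.003 × (620 − 190.81)/190.81 = 0.00675.
Since ε_t ≥ 0.005, the section is tension-controlled.

ε_t ≈ 0.00675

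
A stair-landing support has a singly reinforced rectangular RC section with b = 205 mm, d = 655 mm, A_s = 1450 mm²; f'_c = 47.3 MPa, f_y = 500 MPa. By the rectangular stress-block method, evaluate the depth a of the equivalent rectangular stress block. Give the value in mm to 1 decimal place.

a ≈ 88.0 mm

T = A_s f_y = 1450 × 500 = 725000 N = 725 kN.
Setting C = 0.85 f'_c a b equal to T: a = 725000/(0.85 × 47.3 × 205) = 88.0 mm.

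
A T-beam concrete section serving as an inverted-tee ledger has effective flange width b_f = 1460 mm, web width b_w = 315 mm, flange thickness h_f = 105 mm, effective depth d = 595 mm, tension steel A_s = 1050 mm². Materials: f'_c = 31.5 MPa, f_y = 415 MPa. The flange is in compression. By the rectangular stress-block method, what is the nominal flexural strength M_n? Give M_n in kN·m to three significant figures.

Tension: T = A_s f_y = 1050 × 415 = 435750 N.
Try a within the flange: a = T/(0.85 f'_c b_f) = 435750/(0.85 × 31.5 × 1460) = 11.15 mm.
Since a = 11.15 ≤ h_f = 105 mm, the stress block lies entirely in the flange; analyse as a rectangular beam of width b_f.
M_n = T(d − a/2) = 435750 × (595 − 5.575) = 256.84 × 10⁶ N·mm.
M_n = 256.84 kN·m.

M_n ≈ 257 kN·m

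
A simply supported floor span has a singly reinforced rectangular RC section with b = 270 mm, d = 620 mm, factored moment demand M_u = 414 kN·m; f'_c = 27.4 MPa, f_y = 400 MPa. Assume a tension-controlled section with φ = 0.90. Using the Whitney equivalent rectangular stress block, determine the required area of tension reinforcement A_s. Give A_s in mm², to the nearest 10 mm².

M_n = M_u/φ = 414/0.90 = 460 kN·m.
With M_n = 0.85 f'_c a b (d − a/2), solve the quadratic for a:
a = d − √(d² − 2M_n/(0.85 f'_c b)) = 620 − √(620² − 2 × 460×10⁶/(0.85 × 27.4 × 270)) = 132.05 mm.
A_s = 0.85 f'_c a b / f_y = 0.85 × 27.4 × 132.05 × 270 / 400 = 2075.9 mm².

A_s ≈ 2080 mm²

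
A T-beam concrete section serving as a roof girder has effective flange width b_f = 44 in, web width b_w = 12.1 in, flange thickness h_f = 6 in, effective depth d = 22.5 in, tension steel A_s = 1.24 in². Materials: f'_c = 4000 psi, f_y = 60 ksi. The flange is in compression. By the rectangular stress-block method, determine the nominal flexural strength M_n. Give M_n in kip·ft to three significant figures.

Tension: T = A_s f_y = 1.24 × 60 = 74.4 kips.
Try a within the flange: a = T/(0.85 f'_c b_f) = 74.4/(0.85 × 4 × 44) = 0.497 in.
Since a = 0.497 ≤ h_f = 6 in, the stress block lies entirely in the flange; analyse as a rectangular beam of width b_f.
M_n = T(d − a/2) = 74.4 × (22.5 − 0.2485) = 1655.5 kip·in.
M_n = 1655.5/12 = 137.96 kip·ft.

M_n ≈ 138 kip·ft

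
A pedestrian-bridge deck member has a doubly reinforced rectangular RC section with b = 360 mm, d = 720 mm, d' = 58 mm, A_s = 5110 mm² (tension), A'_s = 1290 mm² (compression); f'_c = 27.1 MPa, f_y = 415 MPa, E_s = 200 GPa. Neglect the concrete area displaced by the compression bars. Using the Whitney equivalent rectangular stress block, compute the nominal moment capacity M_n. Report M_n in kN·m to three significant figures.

Assume both tension and compression steel yield.
Net tension couple steel: A_s − A'_s = 3820 mm².
a = (A_s − A'_s) f_y / (0.85 f'_c b) = 1585300/(0.85 × 27.1 × 360) = 191.17 mm.
c = a/β₁ = 191.17/0.85 = 224.91 mm; ε'_s = 0.003(c − d')/c = 0.0022 ≥ f_y/E_s = 0.0021, so compression steel does yield.
M_n = (A_s − A'_s) f_y (d − a/2) + A'_s f_y (d − d') = [1585300 × (720 − 95.585) + 535350 × (720 − 58)] × 10⁻⁶ = 989.89 + 354.40 = 1344.29 kN·m.

M_n ≈ 1340 kN·m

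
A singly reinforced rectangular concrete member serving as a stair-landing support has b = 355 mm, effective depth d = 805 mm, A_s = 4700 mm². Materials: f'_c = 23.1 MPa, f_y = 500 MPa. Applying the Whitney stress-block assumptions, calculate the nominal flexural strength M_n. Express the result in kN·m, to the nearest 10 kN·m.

M_n ≈ 1500 kN·m

T = A_s f_y = 4700 × 500 = 2350000 N = 2350 kN.
From C = T: a = T/(0.85 f'_c b) = 2350000/(0.85 × 23.1 × 355) = 337.14 mm.
M_n = T(d − a/2) = 2350 kN × (805 − 168.57) mm = 1495.61 kN·m.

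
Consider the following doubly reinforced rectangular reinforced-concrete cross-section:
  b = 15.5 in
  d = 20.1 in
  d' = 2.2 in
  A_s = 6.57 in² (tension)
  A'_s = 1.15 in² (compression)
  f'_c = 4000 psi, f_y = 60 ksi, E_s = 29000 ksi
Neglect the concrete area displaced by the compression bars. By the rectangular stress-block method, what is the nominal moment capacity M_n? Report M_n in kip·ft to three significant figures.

Assume both steels yield.
a = (A_s − A'_s) f_y/(0.85 f'_c b) = (6.57 − 1.15) × 60/(0.85 × 4 × 15.5) = 6.171 in.
c = a/β₁ = 6.171/0.85 = 7.260 in; ε'_s = 0.003(c − d')/c = 0.0021 ≥ ε_y = 0.0021, so the compression steel yields.
M_n = (A_s − A'_s) f_y (d − a/2) + A'_s f_y (d − d') = 325.2 × (20.1 − 3.0855) + 69 × (20.1 − 2.2) = 5533.1 + 1235.1 = 6768.2 kip·in = 6768.2/12 = 564.02 kip·ft.

M_n ≈ 564 kip·ft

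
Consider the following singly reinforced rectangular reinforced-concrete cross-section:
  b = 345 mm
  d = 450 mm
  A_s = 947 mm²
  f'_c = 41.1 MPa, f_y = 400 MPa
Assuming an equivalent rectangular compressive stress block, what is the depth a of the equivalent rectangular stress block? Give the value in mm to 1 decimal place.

T = A_s f_y = 947 × 400 = 378800 N = 378.8 kN.
Setting C = 0.85 f'_c a b equal to T: a = 378800/(0.85 × 41.1 × 345) = 31.4 mm.

a ≈ 31.4 mm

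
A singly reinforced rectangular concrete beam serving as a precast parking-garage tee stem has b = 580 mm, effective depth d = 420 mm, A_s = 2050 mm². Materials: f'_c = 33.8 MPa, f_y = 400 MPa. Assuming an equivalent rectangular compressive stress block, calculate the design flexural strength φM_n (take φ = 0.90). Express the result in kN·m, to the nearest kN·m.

φM_n ≈ 292 kN·m

T = A_s f_y = 2050 × 400 = 820000 N = 820 kN.
From C = T: a = T/(0.85 f'_c b) = 820000/(0.85 × 33.8 × 580) = 49.21 mm.
M_n = T(d − a/2) = 820 kN × (420 − 24.605) mm = 324.22 kN·m.
φM_n = 0.90 × 324.22 = 291.80 kN·m.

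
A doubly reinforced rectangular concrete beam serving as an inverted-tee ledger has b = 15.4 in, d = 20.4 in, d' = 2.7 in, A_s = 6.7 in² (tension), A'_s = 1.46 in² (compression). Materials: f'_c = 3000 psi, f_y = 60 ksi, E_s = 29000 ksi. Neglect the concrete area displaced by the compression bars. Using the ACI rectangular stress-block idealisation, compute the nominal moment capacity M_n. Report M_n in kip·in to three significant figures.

M_n ≈ 6710 kip·in

Assume both steels yield.
a = (A_s − A'_s) f_y/(0.85 f'_c b) = (6.7 − 1.46) × 60/(0.85 × 3 × 15.4) = 8.006 in.
c = a/β₁ = 8.006/0.85 = 9.419 in; ε'_s = 0.003(c − d')/c = 0.0021 ≥ ε_y = 0.0021, so the compression steel yields.
M_n = (A_s − A'_s) f_y (d − a/2) + A'_s f_y (d − d') = 314.4 × (20.4 − 4.003) + 87.6 × (20.4 − 2.7) = 5155.2 + 1550.5 = 6705.7 kip·in.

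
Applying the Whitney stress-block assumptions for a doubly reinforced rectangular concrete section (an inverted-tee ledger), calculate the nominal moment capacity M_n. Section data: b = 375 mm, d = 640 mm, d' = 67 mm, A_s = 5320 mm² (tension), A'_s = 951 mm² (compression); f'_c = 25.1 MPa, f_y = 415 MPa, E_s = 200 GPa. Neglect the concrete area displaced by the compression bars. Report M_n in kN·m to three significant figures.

M_n ≈ 1180 kN·m

Assume both tension and compression steel yield.
Net tension couple steel: A_s − A'_s = 4369 mm².
a = (A_s − A'_s) f_y / (0.85 f'_c b) = 1813135/(0.85 × 25.1 × 375) = 226.62 mm.
c = a/β₁ = 226.62/0.85 = 266.61 mm; ε'_s = 0.003(c − d')/c = 0.0022 ≥ f_y/E_s = 0.0021, so compression steel does yield.
M_n = (A_s − A'_s) f_y (d − a/2) + A'_s f_y (d − d') = [1813135 × (640 − 113.31) + 394665 × (640 − 67)] × 10⁻⁶ = 954.96 + 226.14 = 1181.10 kN·m.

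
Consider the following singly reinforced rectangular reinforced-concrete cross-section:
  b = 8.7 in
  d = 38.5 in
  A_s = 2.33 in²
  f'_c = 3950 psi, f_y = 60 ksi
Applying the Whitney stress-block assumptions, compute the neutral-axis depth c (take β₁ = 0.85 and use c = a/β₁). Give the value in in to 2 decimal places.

c ≈ 5.63 in

T = A_s f_y = 2.33 × 60 = 139.8 kips.
a = T/(0.85 f'_c b) = 139.8/(0.85 × 3.95 × 8.7) = 4.7860 in.
With β₁ = 0.85, c = a/β₁ = 4.7860/0.85 = 5.63 in.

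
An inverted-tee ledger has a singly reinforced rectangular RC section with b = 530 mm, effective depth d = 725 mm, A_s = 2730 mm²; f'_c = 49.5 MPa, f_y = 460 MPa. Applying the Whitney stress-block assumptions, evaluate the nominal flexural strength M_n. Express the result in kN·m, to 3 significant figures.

T = A_s f_y = 2730 × 460 = 1255800 N = 1255.8 kN.
From C = T: a = T/(0.85 f'_c b) = 1255800/(0.85 × 49.5 × 530) = 56.31 mm.
M_n = T(d − a/2) = 1255.8 kN × (725 − 28.155) mm = 875.10 kN·m.

M_n ≈ 875 kN·m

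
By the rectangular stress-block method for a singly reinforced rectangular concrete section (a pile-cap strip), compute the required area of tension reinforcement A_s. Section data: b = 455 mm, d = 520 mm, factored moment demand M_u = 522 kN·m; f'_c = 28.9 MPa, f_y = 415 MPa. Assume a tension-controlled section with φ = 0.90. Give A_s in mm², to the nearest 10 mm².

A_s ≈ 3010 mm²

M_n = M_u/φ = 522/0.90 = 580 kN·m.
With M_n = 0.85 f'_c a b (d − a/2), solve the quadratic for a:
a = d − √(d² − 2M_n/(0.85 f'_c b)) = 520 − √(520² − 2 × 580×10⁶/(0.85 × 28.9 × 455)) = 111.81 mm.
A_s = 0.85 f'_c a b / f_y = 0.85 × 28.9 × 111.81 × 455 / 415 = 3011.3 mm².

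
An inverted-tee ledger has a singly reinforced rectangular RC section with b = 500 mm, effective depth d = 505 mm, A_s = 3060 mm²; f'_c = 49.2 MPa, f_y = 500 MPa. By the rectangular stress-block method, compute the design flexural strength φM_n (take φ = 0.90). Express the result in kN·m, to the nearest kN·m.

φM_n ≈ 645 kN·m

T = A_s f_y = 3060 × 500 = 1530000 N = 1530 kN.
From C = T: a = T/(0.85 f'_c b) = 1530000/(0.85 × 49.2 × 500) = 73.17 mm.
M_n = T(d − a/2) = 1530 kN × (505 − 36.585) mm = 716.67 kN·m.
φM_n = 0.90 × 716.67 = 645.00 kN·m.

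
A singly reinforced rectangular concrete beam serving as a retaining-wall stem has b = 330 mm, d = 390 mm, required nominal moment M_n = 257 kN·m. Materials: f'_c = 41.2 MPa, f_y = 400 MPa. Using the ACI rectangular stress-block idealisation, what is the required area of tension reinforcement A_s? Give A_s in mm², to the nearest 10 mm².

With M_n = 0.85 f'_c a b (d − a/2), solve the quadratic for a:
a = d − √(d² − 2M_n/(0.85 f'_c b)) = 390 − √(390² − 2 × 257×10⁶/(0.85 × 41.2 × 330)) = 61.94 mm.
A_s = 0.85 f'_c a b / f_y = 0.85 × 41.2 × 61.94 × 330 / 400 = 1789.5 mm².

A_s ≈ 1790 mm²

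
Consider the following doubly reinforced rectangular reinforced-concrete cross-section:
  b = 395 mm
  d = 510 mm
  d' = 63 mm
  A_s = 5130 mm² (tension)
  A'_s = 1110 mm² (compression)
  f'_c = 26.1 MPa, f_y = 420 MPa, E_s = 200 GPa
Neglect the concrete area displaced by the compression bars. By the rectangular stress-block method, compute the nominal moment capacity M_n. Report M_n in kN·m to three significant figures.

M_n ≈ 907 kN·m

Assume both tension and compression steel yield.
Net tension couple steel: A_s − A'_s = 4020 mm².
a = (A_s − A'_s) f_y / (0.85 f'_c b) = 1688400/(0.85 × 26.1 × 395) = 192.67 mm.
c = a/β₁ = 192.67/0.85 = 226.67 mm; ε'_s = 0.003(c − d')/c = 0.0022 ≥ f_y/E_s = 0.0021, so compression steel does yield.
M_n = (A_s − A'_s) f_y (d − a/2) + A'_s f_y (d − d') = [1688400 × (510 − 96.335) + 466200 × (510 − 63)] × 10⁻⁶ = 698.43 + 208.39 = 906.82 kN·m.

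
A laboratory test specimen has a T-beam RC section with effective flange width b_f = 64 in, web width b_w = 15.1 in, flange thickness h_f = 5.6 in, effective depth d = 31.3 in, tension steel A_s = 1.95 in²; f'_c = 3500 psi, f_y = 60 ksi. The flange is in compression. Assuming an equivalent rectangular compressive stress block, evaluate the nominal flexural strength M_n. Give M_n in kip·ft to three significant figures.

Tension: T = A_s f_y = 1.95 × 60 = 117 kips.
Try a within the flange: a = T/(0.85 f'_c b_f) = 117/(0.85 × 3.5 × 64) = 0.614 in.
Since a = 0.614 ≤ h_f = 5.6 in, the stress block lies entirely in the flange; analyse as a rectangular beam of width b_f.
M_n = T(d − a/2) = 117 × (31.3 − 0.307) = 3626.2 kip·in.
M_n = 3626.2/12 = 302.18 kip·ft.

M_n ≈ 302 kip·ft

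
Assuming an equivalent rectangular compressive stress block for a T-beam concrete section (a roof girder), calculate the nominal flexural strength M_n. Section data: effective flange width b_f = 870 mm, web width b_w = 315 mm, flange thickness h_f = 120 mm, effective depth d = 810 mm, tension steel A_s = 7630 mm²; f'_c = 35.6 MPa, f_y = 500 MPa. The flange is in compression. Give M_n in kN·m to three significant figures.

Tension: T = A_s f_y = 7630 × 500 = 3815000 N.
Try a within the flange: a = T/(0.85 f'_c b_f) = 3815000/(0.85 × 35.6 × 870) = 144.91 mm.
a = 144.91 > h_f = 120 mm: the block extends into the web. Split into flange-overhang and web parts.
C_f = 0.85 f'_c (b_f − b_w) h_f = 0.85 × 35.6 × (870 − 315) × 120 = 2015316 N.
Remaining web compression depth: a_w = (T − C_f)/(0.85 f'_c b_w) = (3815000 − 2015316)/(0.85 × 35.6 × 315) = 188.81 mm.
M_n = C_f(d − h_f/2) + (T − C_f)(d − a_w/2) = 2015316 × (810 − 60) + 1799684 × (810 − 94.405) = 1511.49 + 1287.84 = 2799.33 × 10⁶ N·mm.
M_n = 2799.33 kN·m.

M_n ≈ 2800 kN·m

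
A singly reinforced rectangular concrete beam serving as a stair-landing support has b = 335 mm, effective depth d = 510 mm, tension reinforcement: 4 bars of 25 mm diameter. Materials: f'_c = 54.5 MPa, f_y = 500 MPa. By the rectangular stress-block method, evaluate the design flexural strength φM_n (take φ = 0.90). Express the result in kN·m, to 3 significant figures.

A_s = 4 × 491 = 1964 mm².
T = A_s f_y = 1964 × 500 = 982000 N = 982 kN.
From C = T: a = T/(0.85 f'_c b) = 982000/(0.85 × 54.5 × 335) = 63.28 mm.
M_n = T(d − a/2) = 982 kN × (510 − 31.64) mm = 469.75 kN·m.
φM_n = 0.90 × 469.75 = 422.78 kN·m.

φM_n ≈ 423 kN·m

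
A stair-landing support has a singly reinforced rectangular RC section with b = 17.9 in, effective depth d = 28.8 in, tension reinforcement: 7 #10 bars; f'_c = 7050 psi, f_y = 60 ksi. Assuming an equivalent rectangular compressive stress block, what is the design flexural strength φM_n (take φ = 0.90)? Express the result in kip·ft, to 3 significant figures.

A_s = 7 × 1.27 = 8.89 in².
T = A_s f_y = 8.89 × 60 = 533.4 kips.
a = T/(0.85 f'_c b) = 533.4/(0.85 × 7.05 × 17.9) = 4.973 in.
M_n = T(d − a/2) = 533.4 × (28.8 − 2.4865) = 14035.6 kip·in = 14035.6/12 = 1169.63 kip·ft.
φM_n = 0.90 × 1169.63 = 1052.67 kip·ft.

φM_n ≈ 1050 kip·ft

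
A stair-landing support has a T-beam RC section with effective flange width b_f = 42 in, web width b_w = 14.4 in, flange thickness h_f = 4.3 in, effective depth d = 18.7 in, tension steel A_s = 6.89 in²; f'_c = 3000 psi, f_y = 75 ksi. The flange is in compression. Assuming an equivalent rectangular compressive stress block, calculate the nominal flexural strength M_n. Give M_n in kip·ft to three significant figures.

Tension: T = A_s f_y = 6.89 × 75 = 516.75 kips.
Try a within the flange: a = T/(0.85 f'_c b_f) = 516.75/(0.85 × 3 × 42) = 4.825 in.
a = 4.825 > h_f = 4.3 in: the block extends into the web. Split into flange-overhang and web parts.
C_f = 0.85 f'_c (b_f − b_w) h_f = 0.85 × 3 × (42 − 14.4) × 4.3 = 302.6 kips.
Remaining web compression depth: a_w = (T − C_f)/(0.85 f'_c b_w) = (516.75 − 302.6)/(0.85 × 3 × 14.4) = 5.832 in.
M_n = C_f(d − h_f/2) + (T − C_f)(d − a_w/2) = 302.6 × (18.7 − 2.15) + 214.15 × (18.7 − 2.916) = 5008.0 + 3380.1 = 8388.1 kip·in.
M_n = 8388.1/12 = 699.01 kip·ft.

M_n ≈ 699 kip·ft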